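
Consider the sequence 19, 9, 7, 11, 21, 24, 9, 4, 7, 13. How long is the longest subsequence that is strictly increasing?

4

Let dp[i] be the length of the longest such subsequence ending at index i:
i:      1  2  3  4  5  6  7  8  9 10
a[i]:  19  9  7 11 21 24  9  4  7 13
dp:     1  1  1  2  3  4  2  1  2  3
Maximum dp value is 4.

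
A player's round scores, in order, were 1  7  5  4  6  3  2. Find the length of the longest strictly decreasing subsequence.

Negate each value so 'decreasing' becomes 'increasing', then run patience tails on the negated sequence:
-1 → extends → [-1]
-7 → replaces -1 → [-7]
-5 → extends → [-7, -5]
-4 → extends → [-7, -5, -4]
-6 → replaces -5 → [-7, -6, -4]
-3 → extends → [-7, -6, -4, -3]
-2 → extends → [-7, -6, -4, -3, -2]
Five tails, so the longest strictly decreasing subsequence of the original has length 5.

5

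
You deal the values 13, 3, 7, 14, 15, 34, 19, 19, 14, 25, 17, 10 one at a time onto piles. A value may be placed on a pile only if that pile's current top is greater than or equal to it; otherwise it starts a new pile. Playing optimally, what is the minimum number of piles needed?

Place each on the leftmost legal pile:
13 → new pile 1 (tops now [13])
3 → pile 1 (tops now [3])
7 → new pile 2 (tops now [3, 7])
14 → new pile 3 (tops now [3, 7, 14])
15 → new pile 4 (tops now [3, 7, 14, 15])
34 → new pile 5 (tops now [3, 7, 14, 15, 34])
19 → pile 5 (tops now [3, 7, 14, 15, 19])
19 → pile 5 (tops now [3, 7, 14, 15, 19])
14 → pile 3 (tops now [3, 7, 14, 15, 19])
25 → new pile 6 (tops now [3, 7, 14, 15, 19, 25])
17 → pile 5 (tops now [3, 7, 14, 15, 17, 25])
10 → pile 3 (tops now [3, 7, 10, 15, 17, 25])
Six piles.

6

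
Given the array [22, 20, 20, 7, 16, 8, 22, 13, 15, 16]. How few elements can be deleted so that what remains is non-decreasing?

Fewest deletions = n − (longest non-decreasing subsequence).
Patience tails:
22 → extends → [22]
20 → replaces 22 → [20]
20 → extends → [20, 20]
7 → replaces 20 → [7, 20]
16 → replaces 20 → [7, 16]
8 → replaces 16 → [7, 8]
22 → extends → [7, 8, 22]
13 → replaces 22 → [7, 8, 13]
15 → extends → [7, 8, 13, 15]
16 → extends → [7, 8, 13, 15, 16]
Longest non-decreasing subsequence has length 5, so deletions = 10 − 5 = 5.

5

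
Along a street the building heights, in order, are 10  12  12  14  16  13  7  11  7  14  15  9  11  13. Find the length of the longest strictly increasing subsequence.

Track the smallest tail for each achievable length (strict):
10 → extends → [10]
12 → extends → [10, 12]
12 → already a tail → [10, 12]
14 → extends → [10, 12, 14]
16 → extends → [10, 12, 14, 16]
13 → replaces 14 → [10, 12, 13, 16]
7 → replaces 10 → [7, 12, 13, 16]
11 → replaces 12 → [7, 11, 13, 16]
7 → already a tail → [7, 11, 13, 16]
14 → replaces 16 → [7, 11, 13, 14]
15 → extends → [7, 11, 13, 14, 15]
9 → replaces 11 → [7, 9, 13, 14, 15]
11 → replaces 13 → [7, 9, 11, 14, 15]
13 → replaces 14 → [7, 9, 11, 13, 15]
Five tails, so the longest strictly increasing subsequence has length 5 (e.g. 10, 12, 13, 14, 15).

5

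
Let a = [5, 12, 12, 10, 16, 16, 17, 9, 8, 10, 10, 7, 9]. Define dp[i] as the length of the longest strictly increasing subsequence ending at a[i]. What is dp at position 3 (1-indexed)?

2

dp[i] = 1 + max{dp[j] : j<i, a[j]<a[i]} (or 1 if no such j):
i:      1  2  3  4  5  6  7  8  9 10 11 12 13
a[i]:   5 12 12 10 16 16 17  9  8 10 10  7  9
dp:     1  2  2  2  3  3  4  2  2  3  3  2  3
At index 3 the value is 2.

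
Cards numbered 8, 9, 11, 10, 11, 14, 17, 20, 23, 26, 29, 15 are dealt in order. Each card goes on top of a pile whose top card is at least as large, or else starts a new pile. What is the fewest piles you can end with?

10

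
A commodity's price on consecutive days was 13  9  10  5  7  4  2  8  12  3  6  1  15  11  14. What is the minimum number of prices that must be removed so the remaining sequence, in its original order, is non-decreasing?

Fewest deletions = n − (longest non-decreasing subsequence).
i:      1  2  3  4  5  6  7  8  9 10 11 12 13 14 15
a[i]:  13  9 10  5  7  4  2  8 12  3  6  1 15 11 14
dp:     1  1  2  1  2  1  1  3  4  2  3  1  5  4  5
max dp = 5, so deletions = 15 − 5 = 10.

10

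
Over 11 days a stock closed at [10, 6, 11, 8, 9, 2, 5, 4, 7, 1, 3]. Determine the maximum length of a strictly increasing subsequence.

3

Track the smallest tail for each achievable length (strict):
10 → extends → [10]
6 → replaces 10 → [6]
11 → extends → [6, 11]
8 → replaces 11 → [6, 8]
9 → extends → [6, 8, 9]
2 → replaces 6 → [2, 8, 9]
5 → replaces 8 → [2, 5, 9]
4 → replaces 5 → [2, 4, 9]
7 → replaces 9 → [2, 4, 7]
1 → replaces 2 → [1, 4, 7]
3 → replaces 4 → [1, 3, 7]
Three tails, so the longest strictly increasing subsequence has length 3 (e.g. 6, 8, 9).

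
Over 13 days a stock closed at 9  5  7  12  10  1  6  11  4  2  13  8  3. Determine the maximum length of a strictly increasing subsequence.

Let dp[i] be the length of the longest such subsequence ending at index i:
i:      1  2  3  4  5  6  7  8  9 10 11 12 13
a[i]:   9  5  7 12 10  1  6 11  4  2 13  8  3
dp:     1  1  2  3  3  1  2  4  2  2  5  3  3
Maximum dp value is 5.

5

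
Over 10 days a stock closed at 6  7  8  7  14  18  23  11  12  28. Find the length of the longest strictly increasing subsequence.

Track the smallest tail for each achievable length (strict):
6 → extends → [6]
7 → extends → [6, 7]
8 → extends → [6, 7, 8]
7 → already a tail → [6, 7, 8]
14 → extends → [6, 7, 8, 14]
18 → extends → [6, 7, 8, 14, 18]
23 → extends → [6, 7, 8, 14, 18, 23]
11 → replaces 14 → [6, 7, 8, 11, 18, 23]
12 → replaces 18 → [6, 7, 8, 11, 12, 23]
28 → extends → [6, 7, 8, 11, 12, 23, 28]
Seven tails, so the longest strictly increasing subsequence has length 7 (e.g. 6, 7, 8, 14, 18, 23, 28).

7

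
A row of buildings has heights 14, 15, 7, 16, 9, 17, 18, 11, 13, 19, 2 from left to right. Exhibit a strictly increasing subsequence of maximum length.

14, 15, 16, 17, 18, 19

Patience tails give the LIS length; then backtrack through the dp parents:
14 → extends → [14]
15 → extends → [14, 15]
7 → replaces 14 → [7, 15]
16 → extends → [7, 15, 16]
9 → replaces 15 → [7, 9, 16]
17 → extends → [7, 9, 16, 17]
18 → extends → [7, 9, 16, 17, 18]
11 → replaces 16 → [7, 9, 11, 17, 18]
13 → replaces 17 → [7, 9, 11, 13, 18]
19 → extends → [7, 9, 11, 13, 18, 19]
2 → replaces 7 → [2, 9, 11, 13, 18, 19]
Length 6; one witness is 14, 15, 16, 17, 18, 19.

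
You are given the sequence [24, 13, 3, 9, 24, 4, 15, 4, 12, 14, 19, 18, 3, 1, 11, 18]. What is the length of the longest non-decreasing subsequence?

Track the smallest tail for each achievable length (allowing ties):
24 → extends → [24]
13 → replaces 24 → [13]
3 → replaces 13 → [3]
9 → extends → [3, 9]
24 → extends → [3, 9, 24]
4 → replaces 9 → [3, 4, 24]
15 → replaces 24 → [3, 4, 15]
4 → replaces 15 → [3, 4, 4]
12 → extends → [3, 4, 4, 12]
14 → extends → [3, 4, 4, 12, 14]
19 → extends → [3, 4, 4, 12, 14, 19]
18 → replaces 19 → [3, 4, 4, 12, 14, 18]
3 → replaces 4 → [3, 3, 4, 12, 14, 18]
1 → replaces 3 → [1, 3, 4, 12, 14, 18]
11 → replaces 12 → [1, 3, 4, 11, 14, 18]
18 → extends → [1, 3, 4, 11, 14, 18, 18]
Seven tails, so the longest non-decreasing subsequence has length 7 (e.g. 3, 4, 4, 12, 14, 18, 18).

7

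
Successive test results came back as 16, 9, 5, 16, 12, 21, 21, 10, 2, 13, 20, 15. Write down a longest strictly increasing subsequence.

Patience tails give the LIS length; then backtrack through the dp parents:
16 → extends → [16]
9 → replaces 16 → [9]
5 → replaces 9 → [5]
16 → extends → [5, 16]
12 → replaces 16 → [5, 12]
21 → extends → [5, 12, 21]
21 → already a tail → [5, 12, 21]
10 → replaces 12 → [5, 10, 21]
2 → replaces 5 → [2, 10, 21]
13 → replaces 21 → [2, 10, 13]
20 → extends → [2, 10, 13, 20]
15 → replaces 20 → [2, 10, 13, 15]
Length 4; one witness is 9, 12, 13, 20.

9, 12, 13, 20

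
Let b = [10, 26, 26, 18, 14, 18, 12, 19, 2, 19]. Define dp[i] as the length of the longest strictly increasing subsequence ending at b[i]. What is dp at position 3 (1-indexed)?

2

dp[i] = 1 + max{dp[j] : j<i, b[j]<b[i]} (or 1 if no such j):
i:      1  2  3  4  5  6  7  8  9 10
b[i]:  10 26 26 18 14 18 12 19  2 19
dp:     1  2  2  2  2  3  2  4  1  4
At index 3 the value is 2.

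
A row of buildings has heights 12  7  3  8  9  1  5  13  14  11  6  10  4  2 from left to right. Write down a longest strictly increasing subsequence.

7, 8, 9, 13, 14

Patience tails give the LIS length; then backtrack through the dp parents:
12 → extends → [12]
7 → replaces 12 → [7]
3 → replaces 7 → [3]
8 → extends → [3, 8]
9 → extends → [3, 8, 9]
1 → replaces 3 → [1, 8, 9]
5 → replaces 8 → [1, 5, 9]
13 → extends → [1, 5, 9, 13]
14 → extends → [1, 5, 9, 13, 14]
11 → replaces 13 → [1, 5, 9, 11, 14]
6 → replaces 9 → [1, 5, 6, 11, 14]
10 → replaces 11 → [1, 5, 6, 10, 14]
4 → replaces 5 → [1, 4, 6, 10, 14]
2 → replaces 4 → [1, 2, 6, 10, 14]
Length 5; one witness is 7, 8, 9, 13, 14.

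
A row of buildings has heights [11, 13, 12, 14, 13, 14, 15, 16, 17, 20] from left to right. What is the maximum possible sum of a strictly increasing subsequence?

Let S[i] be the best sum of a strictly increasing subsequence ending at i:
i:       1   2   3   4   5   6   7   8   9  10
a[i]:   11  13  12  14  13  14  15  16  17  20
S:      11  24  23  38  36  50  65  81  98 118
Maximum is 118 (e.g. 11 + 12 + 13 + 14 + 15 + 16 + 17 + 20).

118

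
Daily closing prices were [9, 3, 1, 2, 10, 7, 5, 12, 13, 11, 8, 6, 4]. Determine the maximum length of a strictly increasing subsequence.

Let dp[i] be the length of the longest such subsequence ending at index i:
i:      1  2  3  4  5  6  7  8  9 10 11 12 13
a[i]:   9  3  1  2 10  7  5 12 13 11  8  6  4
dp:     1  1  1  2  3  3  3  4  5  4  4  4  3
Maximum dp value is 5.

5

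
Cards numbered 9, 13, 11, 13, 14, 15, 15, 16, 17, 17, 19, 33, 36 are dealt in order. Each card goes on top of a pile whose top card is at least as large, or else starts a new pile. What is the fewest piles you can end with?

10

Place each on the leftmost legal pile:
9 → new pile 1 (tops now [9])
13 → new pile 2 (tops now [9, 13])
11 → pile 2 (tops now [9, 11])
13 → new pile 3 (tops now [9, 11, 13])
14 → new pile 4 (tops now [9, 11, 13, 14])
15 → new pile 5 (tops now [9, 11, 13, 14, 15])
15 → pile 5 (tops now [9, 11, 13, 14, 15])
16 → new pile 6 (tops now [9, 11, 13, 14, 15, 16])
17 → new pile 7 (tops now [9, 11, 13, 14, 15, 16, 17])
17 → pile 7 (tops now [9, 11, 13, 14, 15, 16, 17])
19 → new pile 8 (tops now [9, 11, 13, 14, 15, 16, 17, 19])
33 → new pile 9 (tops now [9, 11, 13, 14, 15, 16, 17, 19, 33])
36 → new pile 10 (tops now [9, 11, 13, 14, 15, 16, 17, 19, 33, 36])
Ten piles.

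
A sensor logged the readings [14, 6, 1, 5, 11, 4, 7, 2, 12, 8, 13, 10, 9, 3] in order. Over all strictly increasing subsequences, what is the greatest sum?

Let S[i] be the best sum of a strictly increasing subsequence ending at i:
i:      1  2  3  4  5  6  7  8  9 10 11 12 13 14
a[i]:  14  6  1  5 11  4  7  2 12  8 13 10  9  3
S:     14  6  1  6 17  5 13  3 29 21 42 31 30  6
Maximum is 42 (e.g. 1 + 5 + 11 + 12 + 13).

42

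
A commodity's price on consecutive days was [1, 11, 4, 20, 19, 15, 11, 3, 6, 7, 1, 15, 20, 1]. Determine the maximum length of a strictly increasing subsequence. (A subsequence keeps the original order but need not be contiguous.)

Track the smallest tail for each achievable length (strict):
1 → extends → [1]
11 → extends → [1, 11]
4 → replaces 11 → [1, 4]
20 → extends → [1, 4, 20]
19 → replaces 20 → [1, 4, 19]
15 → replaces 19 → [1, 4, 15]
11 → replaces 15 → [1, 4, 11]
3 → replaces 4 → [1, 3, 11]
6 → replaces 11 → [1, 3, 6]
7 → extends → [1, 3, 6, 7]
1 → already a tail → [1, 3, 6, 7]
15 → extends → [1, 3, 6, 7, 15]
20 → extends → [1, 3, 6, 7, 15, 20]
1 → already a tail → [1, 3, 6, 7, 15, 20]
Six tails, so the longest strictly increasing subsequence has length 6 (e.g. 1, 4, 6, 7, 15, 20).

6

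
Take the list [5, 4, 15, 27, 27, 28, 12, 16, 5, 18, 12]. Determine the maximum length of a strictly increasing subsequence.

4

Track the smallest tail for each achievable length (strict):
5 → extends → [5]
4 → replaces 5 → [4]
15 → extends → [4, 15]
27 → extends → [4, 15, 27]
27 → already a tail → [4, 15, 27]
28 → extends → [4, 15, 27, 28]
12 → replaces 15 → [4, 12, 27, 28]
16 → replaces 27 → [4, 12, 16, 28]
5 → replaces 12 → [4, 5, 16, 28]
18 → replaces 28 → [4, 5, 16, 18]
12 → replaces 16 → [4, 5, 12, 18]
Four tails, so the longest strictly increasing subsequence has length 4 (e.g. 5, 15, 27, 28).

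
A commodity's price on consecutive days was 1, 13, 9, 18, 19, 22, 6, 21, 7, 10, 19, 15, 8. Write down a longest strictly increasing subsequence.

1, 13, 18, 19, 22

Patience tails give the LIS length; then backtrack through the dp parents:
1 → extends → [1]
13 → extends → [1, 13]
9 → replaces 13 → [1, 9]
18 → extends → [1, 9, 18]
19 → extends → [1, 9, 18, 19]
22 → extends → [1, 9, 18, 19, 22]
6 → replaces 9 → [1, 6, 18, 19, 22]
21 → replaces 22 → [1, 6, 18, 19, 21]
7 → replaces 18 → [1, 6, 7, 19, 21]
10 → replaces 19 → [1, 6, 7, 10, 21]
19 → replaces 21 → [1, 6, 7, 10, 19]
15 → replaces 19 → [1, 6, 7, 10, 15]
8 → replaces 10 → [1, 6, 7, 8, 15]
Length 5; one witness is 1, 13, 18, 19, 22.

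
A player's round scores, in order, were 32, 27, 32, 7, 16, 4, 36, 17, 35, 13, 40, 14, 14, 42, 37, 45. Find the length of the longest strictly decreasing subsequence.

4

Negate each value so 'decreasing' becomes 'increasing', then run patience tails on the negated sequence:
-32 → extends → [-32]
-27 → extends → [-32, -27]
-32 → already a tail → [-32, -27]
-7 → extends → [-32, -27, -7]
-16 → replaces -7 → [-32, -27, -16]
-4 → extends → [-32, -27, -16, -4]
-36 → replaces -32 → [-36, -27, -16, -4]
-17 → replaces -16 → [-36, -27, -17, -4]
-35 → replaces -27 → [-36, -35, -17, -4]
-13 → replaces -4 → [-36, -35, -17, -13]
-40 → replaces -36 → [-40, -35, -17, -13]
-14 → replaces -13 → [-40, -35, -17, -14]
-14 → already a tail → [-40, -35, -17, -14]
-42 → replaces -40 → [-42, -35, -17, -14]
-37 → replaces -35 → [-42, -37, -17, -14]
-45 → replaces -42 → [-45, -37, -17, -14]
Four tails, so the longest strictly decreasing subsequence of the original has length 4.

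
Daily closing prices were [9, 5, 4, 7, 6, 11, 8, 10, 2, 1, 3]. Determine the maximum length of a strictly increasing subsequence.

Let dp[i] be the length of the longest such subsequence ending at index i:
i:      1  2  3  4  5  6  7  8  9 10 11
a[i]:   9  5  4  7  6 11  8 10  2  1  3
dp:     1  1  1  2  2  3  3  4  1  1  2
Maximum dp value is 4.

4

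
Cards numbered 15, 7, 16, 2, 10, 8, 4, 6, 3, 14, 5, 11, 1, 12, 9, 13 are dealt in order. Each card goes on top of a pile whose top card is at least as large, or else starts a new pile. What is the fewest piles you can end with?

6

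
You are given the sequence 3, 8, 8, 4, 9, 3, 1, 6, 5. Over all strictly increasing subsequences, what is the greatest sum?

20

Let S[i] be the best sum of a strictly increasing subsequence ending at i:
i:      1  2  3  4  5  6  7  8  9
a[i]:   3  8  8  4  9  3  1  6  5
S:      3 11 11  7 20  3  1 13 12
Maximum is 20 (e.g. 3 + 8 + 9).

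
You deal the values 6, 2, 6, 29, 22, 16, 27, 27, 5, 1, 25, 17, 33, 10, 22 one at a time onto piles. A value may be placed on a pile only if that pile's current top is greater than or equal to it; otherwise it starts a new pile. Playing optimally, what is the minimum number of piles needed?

The minimum number of non-increasing subsequences covering a sequence equals the length of its longest strictly increasing subsequence.
LIS length is 5 (e.g. 2, 6, 22, 27, 33), so 5 piles are needed.

5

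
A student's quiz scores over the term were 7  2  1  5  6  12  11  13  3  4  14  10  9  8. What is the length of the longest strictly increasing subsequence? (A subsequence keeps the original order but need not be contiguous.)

6

Track the smallest tail for each achievable length (strict):
7 → extends → [7]
2 → replaces 7 → [2]
1 → replaces 2 → [1]
5 → extends → [1, 5]
6 → extends → [1, 5, 6]
12 → extends → [1, 5, 6, 12]
11 → replaces 12 → [1, 5, 6, 11]
13 → extends → [1, 5, 6, 11, 13]
3 → replaces 5 → [1, 3, 6, 11, 13]
4 → replaces 6 → [1, 3, 4, 11, 13]
14 → extends → [1, 3, 4, 11, 13, 14]
10 → replaces 11 → [1, 3, 4, 10, 13, 14]
9 → replaces 10 → [1, 3, 4, 9, 13, 14]
8 → replaces 9 → [1, 3, 4, 8, 13, 14]
Six tails, so the longest strictly increasing subsequence has length 6 (e.g. 2, 5, 6, 12, 13, 14).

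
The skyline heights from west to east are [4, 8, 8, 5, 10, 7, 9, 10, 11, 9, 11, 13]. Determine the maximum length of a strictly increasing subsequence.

7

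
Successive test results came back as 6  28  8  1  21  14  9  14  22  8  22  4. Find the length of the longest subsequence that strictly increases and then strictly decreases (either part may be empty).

7

inc[i] = longest strictly increasing subsequence ending at i; dec[i] = longest strictly decreasing subsequence starting at i:
i:      1  2  3  4  5  6  7  8  9 10 11 12
a[i]:   6 28  8  1 21 14  9 14 22  8 22  4
inc:    1  2  2  1  3  3  3  4  5  2  5  2
dec:    2  6  2  1  5  4  3  3  3  2  2  1
Best peak at i=2 (value 28): inc=2, dec=6, length 2+6−1 = 7.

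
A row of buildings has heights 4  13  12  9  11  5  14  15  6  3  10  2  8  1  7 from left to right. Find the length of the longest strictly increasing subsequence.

5

Track the smallest tail for each achievable length (strict):
4 → extends → [4]
13 → extends → [4, 13]
12 → replaces 13 → [4, 12]
9 → replaces 12 → [4, 9]
11 → extends → [4, 9, 11]
5 → replaces 9 → [4, 5, 11]
14 → extends → [4, 5, 11, 14]
15 → extends → [4, 5, 11, 14, 15]
6 → replaces 11 → [4, 5, 6, 14, 15]
3 → replaces 4 → [3, 5, 6, 14, 15]
10 → replaces 14 → [3, 5, 6, 10, 15]
2 → replaces 3 → [2, 5, 6, 10, 15]
8 → replaces 10 → [2, 5, 6, 8, 15]
1 → replaces 2 → [1, 5, 6, 8, 15]
7 → replaces 8 → [1, 5, 6, 7, 15]
Five tails, so the longest strictly increasing subsequence has length 5 (e.g. 4, 9, 11, 14, 15).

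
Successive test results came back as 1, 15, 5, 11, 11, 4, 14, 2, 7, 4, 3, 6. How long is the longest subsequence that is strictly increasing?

4

Let dp[i] be the length of the longest such subsequence ending at index i:
i:      1  2  3  4  5  6  7  8  9 10 11 12
a[i]:   1 15  5 11 11  4 14  2  7  4  3  6
dp:     1  2  2  3  3  2  4  2  3  3  3  4
Maximum dp value is 4.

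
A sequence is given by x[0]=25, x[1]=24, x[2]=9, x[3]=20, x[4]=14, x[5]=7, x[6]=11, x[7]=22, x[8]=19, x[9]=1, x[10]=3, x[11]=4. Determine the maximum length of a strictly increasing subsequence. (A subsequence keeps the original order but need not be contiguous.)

Track the smallest tail for each achievable length (strict):
25 → extends → [25]
24 → replaces 25 → [24]
9 → replaces 24 → [9]
20 → extends → [9, 20]
14 → replaces 20 → [9, 14]
7 → replaces 9 → [7, 14]
11 → replaces 14 → [7, 11]
22 → extends → [7, 11, 22]
19 → replaces 22 → [7, 11, 19]
1 → replaces 7 → [1, 11, 19]
3 → replaces 11 → [1, 3, 19]
4 → replaces 19 → [1, 3, 4]
Three tails, so the longest strictly increasing subsequence has length 3 (e.g. 9, 20, 22).

3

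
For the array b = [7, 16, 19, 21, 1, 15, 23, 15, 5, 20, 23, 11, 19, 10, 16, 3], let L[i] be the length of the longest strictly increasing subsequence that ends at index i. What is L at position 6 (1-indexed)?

dp[i] = 1 + max{dp[j] : j<i, b[j]<b[i]} (or 1 if no such j):
i:      1  2  3  4  5  6  7  8  9 10 11 12 13 14 15 16
b[i]:   7 16 19 21  1 15 23 15  5 20 23 11 19 10 16  3
dp:     1  2  3  4  1  2  5  2  2  4  5  3  4  3  4  2
At index 6 the value is 2.

2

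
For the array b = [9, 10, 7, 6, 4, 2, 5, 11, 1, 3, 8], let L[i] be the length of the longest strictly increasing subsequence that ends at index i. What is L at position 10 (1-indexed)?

2

dp[i] = 1 + max{dp[j] : j<i, b[j]<b[i]} (or 1 if no such j):
i:      1  2  3  4  5  6  7  8  9 10 11
b[i]:   9 10  7  6  4  2  5 11  1  3  8
dp:     1  2  1  1  1  1  2  3  1  2  3
At index 10 the value is 2.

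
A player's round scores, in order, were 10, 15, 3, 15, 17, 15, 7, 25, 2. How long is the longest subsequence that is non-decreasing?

5

Track the smallest tail for each achievable length (allowing ties):
10 → extends → [10]
15 → extends → [10, 15]
3 → replaces 10 → [3, 15]
15 → extends → [3, 15, 15]
17 → extends → [3, 15, 15, 17]
15 → replaces 17 → [3, 15, 15, 15]
7 → replaces 15 → [3, 7, 15, 15]
25 → extends → [3, 7, 15, 15, 25]
2 → replaces 3 → [2, 7, 15, 15, 25]
Five tails, so the longest non-decreasing subsequence has length 5 (e.g. 10, 15, 15, 17, 25).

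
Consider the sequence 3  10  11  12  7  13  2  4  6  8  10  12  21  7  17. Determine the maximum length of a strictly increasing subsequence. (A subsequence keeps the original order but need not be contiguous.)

7

Let dp[i] be the length of the longest such subsequence ending at index i:
i:      1  2  3  4  5  6  7  8  9 10 11 12 13 14 15
a[i]:   3 10 11 12  7 13  2  4  6  8 10 12 21  7 17
dp:     1  2  3  4  2  5  1  2  3  4  5  6  7  4  7
Maximum dp value is 7.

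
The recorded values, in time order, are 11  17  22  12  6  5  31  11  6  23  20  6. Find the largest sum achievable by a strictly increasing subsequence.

Let S[i] be the best sum of a strictly increasing subsequence ending at i:
i:      1  2  3  4  5  6  7  8  9 10 11 12
a[i]:  11 17 22 12  6  5 31 11  6 23 20  6
S:     11 28 50 23  6  5 81 17 11 73 48 11
Maximum is 81 (e.g. 11 + 17 + 22 + 31).

81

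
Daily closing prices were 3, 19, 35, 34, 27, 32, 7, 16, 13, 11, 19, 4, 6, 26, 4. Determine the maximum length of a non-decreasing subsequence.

Track the smallest tail for each achievable length (allowing ties):
3 → extends → [3]
19 → extends → [3, 19]
35 → extends → [3, 19, 35]
34 → replaces 35 → [3, 19, 34]
27 → replaces 34 → [3, 19, 27]
32 → extends → [3, 19, 27, 32]
7 → replaces 19 → [3, 7, 27, 32]
16 → replaces 27 → [3, 7, 16, 32]
13 → replaces 16 → [3, 7, 13, 32]
11 → replaces 13 → [3, 7, 11, 32]
19 → replaces 32 → [3, 7, 11, 19]
4 → replaces 7 → [3, 4, 11, 19]
6 → replaces 11 → [3, 4, 6, 19]
26 → extends → [3, 4, 6, 19, 26]
4 → replaces 6 → [3, 4, 4, 19, 26]
Five tails, so the longest non-decreasing subsequence has length 5 (e.g. 3, 7, 16, 19, 26).

5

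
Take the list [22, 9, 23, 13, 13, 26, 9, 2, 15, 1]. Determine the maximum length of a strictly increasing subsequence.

Let dp[i] be the length of the longest such subsequence ending at index i:
i:      1  2  3  4  5  6  7  8  9 10
a[i]:  22  9 23 13 13 26  9  2 15  1
dp:     1  1  2  2  2  3  1  1  3  1
Maximum dp value is 3.

3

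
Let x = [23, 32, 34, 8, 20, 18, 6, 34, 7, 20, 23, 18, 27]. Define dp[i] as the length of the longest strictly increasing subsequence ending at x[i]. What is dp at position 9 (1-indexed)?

2

dp[i] = 1 + max{dp[j] : j<i, x[j]<x[i]} (or 1 if no such j):
i:      1  2  3  4  5  6  7  8  9 10 11 12 13
x[i]:  23 32 34  8 20 18  6 34  7 20 23 18 27
dp:     1  2  3  1  2  2  1  3  2  3  4  3  5
At index 9 the value is 2.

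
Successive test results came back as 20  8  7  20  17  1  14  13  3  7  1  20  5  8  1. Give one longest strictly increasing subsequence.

1, 3, 7, 20

Patience tails give the LIS length; then backtrack through the dp parents:
20 → extends → [20]
8 → replaces 20 → [8]
7 → replaces 8 → [7]
20 → extends → [7, 20]
17 → replaces 20 → [7, 17]
1 → replaces 7 → [1, 17]
14 → replaces 17 → [1, 14]
13 → replaces 14 → [1, 13]
3 → replaces 13 → [1, 3]
7 → extends → [1, 3, 7]
1 → already a tail → [1, 3, 7]
20 → extends → [1, 3, 7, 20]
5 → replaces 7 → [1, 3, 5, 20]
8 → replaces 20 → [1, 3, 5, 8]
1 → already a tail → [1, 3, 5, 8]
Length 4; one witness is 1, 3, 7, 20.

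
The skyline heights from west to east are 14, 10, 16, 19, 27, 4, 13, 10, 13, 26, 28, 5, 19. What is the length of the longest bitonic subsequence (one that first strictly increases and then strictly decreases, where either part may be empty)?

inc[i] = longest strictly increasing subsequence ending at i; dec[i] = longest strictly decreasing subsequence starting at i:
i:      1  2  3  4  5  6  7  8  9 10 11 12 13
a[i]:  14 10 16 19 27  4 13 10 13 26 28  5 19
inc:    1  1  2  3  4  1  2  2  3  4  5  2  4
dec:    4  2  4  4  4  1  3  2  2  2  2  1  1
Best peak at i=5 (value 27): inc=4, dec=4, length 4+4−1 = 7.

7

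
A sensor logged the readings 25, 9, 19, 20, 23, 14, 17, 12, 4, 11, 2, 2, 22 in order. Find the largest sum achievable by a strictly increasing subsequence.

Let S[i] be the best sum of a strictly increasing subsequence ending at i:
i:      1  2  3  4  5  6  7  8  9 10 11 12 13
a[i]:  25  9 19 20 23 14 17 12  4 11  2  2 22
S:     25  9 28 48 71 23 40 21  4 20  2  2 70
Maximum is 71 (e.g. 9 + 19 + 20 + 23).

71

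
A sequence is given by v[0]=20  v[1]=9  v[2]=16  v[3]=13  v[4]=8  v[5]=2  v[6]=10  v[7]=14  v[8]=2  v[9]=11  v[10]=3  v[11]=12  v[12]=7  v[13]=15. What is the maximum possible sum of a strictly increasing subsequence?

Let S[i] be the best sum of a strictly increasing subsequence ending at i:
i:      0  1  2  3  4  5  6  7  8  9 10 11 12 13
v[i]:  20  9 16 13  8  2 10 14  2 11  3 12  7 15
S:     20  9 25 22  8  2 19 36  2 30  5 42 12 57
Maximum is 57 (e.g. 9 + 10 + 11 + 12 + 15).

57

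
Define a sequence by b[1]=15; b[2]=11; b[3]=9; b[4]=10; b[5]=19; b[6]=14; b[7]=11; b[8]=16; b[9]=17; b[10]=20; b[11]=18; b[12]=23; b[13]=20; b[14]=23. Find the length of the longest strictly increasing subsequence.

Track the smallest tail for each achievable length (strict):
15 → extends → [15]
11 → replaces 15 → [11]
9 → replaces 11 → [9]
10 → extends → [9, 10]
19 → extends → [9, 10, 19]
14 → replaces 19 → [9, 10, 14]
11 → replaces 14 → [9, 10, 11]
16 → extends → [9, 10, 11, 16]
17 → extends → [9, 10, 11, 16, 17]
20 → extends → [9, 10, 11, 16, 17, 20]
18 → replaces 20 → [9, 10, 11, 16, 17, 18]
23 → extends → [9, 10, 11, 16, 17, 18, 23]
20 → replaces 23 → [9, 10, 11, 16, 17, 18, 20]
23 → extends → [9, 10, 11, 16, 17, 18, 20, 23]
Eight tails, so the longest strictly increasing subsequence has length 8 (e.g. 9, 10, 14, 16, 17, 18, 20, 23).

8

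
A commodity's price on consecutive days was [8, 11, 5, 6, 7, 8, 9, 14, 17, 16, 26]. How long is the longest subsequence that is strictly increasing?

Let dp[i] be the length of the longest such subsequence ending at index i:
i:      1  2  3  4  5  6  7  8  9 10 11
a[i]:   8 11  5  6  7  8  9 14 17 16 26
dp:     1  2  1  2  3  4  5  6  7  7  8
Maximum dp value is 8.

8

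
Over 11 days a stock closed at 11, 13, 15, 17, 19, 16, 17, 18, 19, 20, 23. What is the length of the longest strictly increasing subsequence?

9

Track the smallest tail for each achievable length (strict):
11 → extends → [11]
13 → extends → [11, 13]
15 → extends → [11, 13, 15]
17 → extends → [11, 13, 15, 17]
19 → extends → [11, 13, 15, 17, 19]
16 → replaces 17 → [11, 13, 15, 16, 19]
17 → replaces 19 → [11, 13, 15, 16, 17]
18 → extends → [11, 13, 15, 16, 17, 18]
19 → extends → [11, 13, 15, 16, 17, 18, 19]
20 → extends → [11, 13, 15, 16, 17, 18, 19, 20]
23 → extends → [11, 13, 15, 16, 17, 18, 19, 20, 23]
Nine tails, so the longest strictly increasing subsequence has length 9 (e.g. 11, 13, 15, 16, 17, 18, 19, 20, 23).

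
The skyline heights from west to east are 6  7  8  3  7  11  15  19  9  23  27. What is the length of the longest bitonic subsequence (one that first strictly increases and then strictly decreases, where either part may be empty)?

inc[i] = longest strictly increasing subsequence ending at i; dec[i] = longest strictly decreasing subsequence starting at i:
i:      1  2  3  4  5  6  7  8  9 10 11
a[i]:   6  7  8  3  7 11 15 19  9 23 27
inc:    1  2  3  1  2  4  5  6  4  7  8
dec:    2  2  2  1  1  2  2  2  1  1  1
Best peak at i=11 (value 27): inc=8, dec=1, length 8+1−1 = 8.

8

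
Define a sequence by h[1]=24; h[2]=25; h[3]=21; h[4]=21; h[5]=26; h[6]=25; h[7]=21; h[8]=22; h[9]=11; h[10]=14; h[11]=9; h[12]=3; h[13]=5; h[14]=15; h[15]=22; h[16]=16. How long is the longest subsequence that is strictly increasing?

Track the smallest tail for each achievable length (strict):
24 → extends → [24]
25 → extends → [24, 25]
21 → replaces 24 → [21, 25]
21 → already a tail → [21, 25]
26 → extends → [21, 25, 26]
25 → already a tail → [21, 25, 26]
21 → already a tail → [21, 25, 26]
22 → replaces 25 → [21, 22, 26]
11 → replaces 21 → [11, 22, 26]
14 → replaces 22 → [11, 14, 26]
9 → replaces 11 → [9, 14, 26]
3 → replaces 9 → [3, 14, 26]
5 → replaces 14 → [3, 5, 26]
15 → replaces 26 → [3, 5, 15]
22 → extends → [3, 5, 15, 22]
16 → replaces 22 → [3, 5, 15, 16]
Four tails, so the longest strictly increasing subsequence has length 4 (e.g. 11, 14, 15, 22).

4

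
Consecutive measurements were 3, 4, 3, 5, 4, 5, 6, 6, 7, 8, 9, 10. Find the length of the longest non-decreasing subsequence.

Track the smallest tail for each achievable length (allowing ties):
3 → extends → [3]
4 → extends → [3, 4]
3 → replaces 4 → [3, 3]
5 → extends → [3, 3, 5]
4 → replaces 5 → [3, 3, 4]
5 → extends → [3, 3, 4, 5]
6 → extends → [3, 3, 4, 5, 6]
6 → extends → [3, 3, 4, 5, 6, 6]
7 → extends → [3, 3, 4, 5, 6, 6, 7]
8 → extends → [3, 3, 4, 5, 6, 6, 7, 8]
9 → extends → [3, 3, 4, 5, 6, 6, 7, 8, 9]
10 → extends → [3, 3, 4, 5, 6, 6, 7, 8, 9, 10]
Ten tails, so the longest non-decreasing subsequence has length 10 (e.g. 3, 4, 5, 5, 6, 6, 7, 8, 9, 10).

10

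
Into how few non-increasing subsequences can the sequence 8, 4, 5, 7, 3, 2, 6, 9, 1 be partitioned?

4

The minimum number of non-increasing subsequences covering a sequence equals the length of its longest strictly increasing subsequence.
LIS length is 4 (e.g. 4, 5, 7, 9), so 4 piles are needed.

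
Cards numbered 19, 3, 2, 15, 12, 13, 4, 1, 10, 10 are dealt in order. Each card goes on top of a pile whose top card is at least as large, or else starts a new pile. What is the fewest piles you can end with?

3

The minimum number of non-increasing subsequences covering a sequence equals the length of its longest strictly increasing subsequence.
LIS length is 3 (e.g. 3, 12, 13), so 3 piles are needed.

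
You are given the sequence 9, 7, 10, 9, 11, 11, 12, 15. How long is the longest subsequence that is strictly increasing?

Track the smallest tail for each achievable length (strict):
9 → extends → [9]
7 → replaces 9 → [7]
10 → extends → [7, 10]
9 → replaces 10 → [7, 9]
11 → extends → [7, 9, 11]
11 → already a tail → [7, 9, 11]
12 → extends → [7, 9, 11, 12]
15 → extends → [7, 9, 11, 12, 15]
Five tails, so the longest strictly increasing subsequence has length 5 (e.g. 9, 10, 11, 12, 15).

5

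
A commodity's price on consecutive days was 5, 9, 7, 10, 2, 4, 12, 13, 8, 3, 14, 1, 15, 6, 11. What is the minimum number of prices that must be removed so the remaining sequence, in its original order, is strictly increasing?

Fewest deletions = n − (longest strictly increasing subsequence).
Patience tails:
5 → extends → [5]
9 → extends → [5, 9]
7 → replaces 9 → [5, 7]
10 → extends → [5, 7, 10]
2 → replaces 5 → [2, 7, 10]
4 → replaces 7 → [2, 4, 10]
12 → extends → [2, 4, 10, 12]
13 → extends → [2, 4, 10, 12, 13]
8 → replaces 10 → [2, 4, 8, 12, 13]
3 → replaces 4 → [2, 3, 8, 12, 13]
14 → extends → [2, 3, 8, 12, 13, 14]
1 → replaces 2 → [1, 3, 8, 12, 13, 14]
15 → extends → [1, 3, 8, 12, 13, 14, 15]
6 → replaces 8 → [1, 3, 6, 12, 13, 14, 15]
11 → replaces 12 → [1, 3, 6, 11, 13, 14, 15]
Longest strictly increasing subsequence has length 7, so deletions = 15 − 7 = 8.

8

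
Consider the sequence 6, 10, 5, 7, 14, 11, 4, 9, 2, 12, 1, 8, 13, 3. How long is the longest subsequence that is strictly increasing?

Let dp[i] be the length of the longest such subsequence ending at index i:
i:      1  2  3  4  5  6  7  8  9 10 11 12 13 14
a[i]:   6 10  5  7 14 11  4  9  2 12  1  8 13  3
dp:     1  2  1  2  3  3  1  3  1  4  1  3  5  2
Maximum dp value is 5.

5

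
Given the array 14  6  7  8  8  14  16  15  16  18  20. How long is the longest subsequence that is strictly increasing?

Track the smallest tail for each achievable length (strict):
14 → extends → [14]
6 → replaces 14 → [6]
7 → extends → [6, 7]
8 → extends → [6, 7, 8]
8 → already a tail → [6, 7, 8]
14 → extends → [6, 7, 8, 14]
16 → extends → [6, 7, 8, 14, 16]
15 → replaces 16 → [6, 7, 8, 14, 15]
16 → extends → [6, 7, 8, 14, 15, 16]
18 → extends → [6, 7, 8, 14, 15, 16, 18]
20 → extends → [6, 7, 8, 14, 15, 16, 18, 20]
Eight tails, so the longest strictly increasing subsequence has length 8 (e.g. 6, 7, 8, 14, 15, 16, 18, 20).

8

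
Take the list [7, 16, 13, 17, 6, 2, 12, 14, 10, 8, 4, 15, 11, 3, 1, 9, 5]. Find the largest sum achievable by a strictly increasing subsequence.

Let S[i] be the best sum of a strictly increasing subsequence ending at i:
i:      1  2  3  4  5  6  7  8  9 10 11 12 13 14 15 16 17
a[i]:   7 16 13 17  6  2 12 14 10  8  4 15 11  3  1  9  5
S:      7 23 20 40  6  2 19 34 17 15  6 49 28  5  1 24 11
Maximum is 49 (e.g. 7 + 13 + 14 + 15).

49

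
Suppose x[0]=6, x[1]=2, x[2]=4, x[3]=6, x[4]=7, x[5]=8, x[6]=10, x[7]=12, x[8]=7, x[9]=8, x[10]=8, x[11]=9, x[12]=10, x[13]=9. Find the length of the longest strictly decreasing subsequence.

Negate each value so 'decreasing' becomes 'increasing', then run patience tails on the negated sequence:
-6 → extends → [-6]
-2 → extends → [-6, -2]
-4 → replaces -2 → [-6, -4]
-6 → already a tail → [-6, -4]
-7 → replaces -6 → [-7, -4]
-8 → replaces -7 → [-8, -4]
-10 → replaces -8 → [-10, -4]
-12 → replaces -10 → [-12, -4]
-7 → replaces -4 → [-12, -7]
-8 → replaces -7 → [-12, -8]
-8 → already a tail → [-12, -8]
-9 → replaces -8 → [-12, -9]
-10 → replaces -9 → [-12, -10]
-9 → extends → [-12, -10, -9]
Three tails, so the longest strictly decreasing subsequence of the original has length 3.

3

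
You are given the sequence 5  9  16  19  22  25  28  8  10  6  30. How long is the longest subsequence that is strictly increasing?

8

Track the smallest tail for each achievable length (strict):
5 → extends → [5]
9 → extends → [5, 9]
16 → extends → [5, 9, 16]
19 → extends → [5, 9, 16, 19]
22 → extends → [5, 9, 16, 19, 22]
25 → extends → [5, 9, 16, 19, 22, 25]
28 → extends → [5, 9, 16, 19, 22, 25, 28]
8 → replaces 9 → [5, 8, 16, 19, 22, 25, 28]
10 → replaces 16 → [5, 8, 10, 19, 22, 25, 28]
6 → replaces 8 → [5, 6, 10, 19, 22, 25, 28]
30 → extends → [5, 6, 10, 19, 22, 25, 28, 30]
Eight tails, so the longest strictly increasing subsequence has length 8 (e.g. 5, 9, 16, 19, 22, 25, 28, 30).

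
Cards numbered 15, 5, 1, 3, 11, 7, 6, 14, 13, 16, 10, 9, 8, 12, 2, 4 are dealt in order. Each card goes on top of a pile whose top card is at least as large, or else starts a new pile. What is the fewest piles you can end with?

Place each on the leftmost legal pile:
15 → new pile 1 (tops now [15])
5 → pile 1 (tops now [5])
1 → pile 1 (tops now [1])
3 → new pile 2 (tops now [1, 3])
11 → new pile 3 (tops now [1, 3, 11])
7 → pile 3 (tops now [1, 3, 7])
6 → pile 3 (tops now [1, 3, 6])
14 → new pile 4 (tops now [1, 3, 6, 14])
13 → pile 4 (tops now [1, 3, 6, 13])
16 → new pile 5 (tops now [1, 3, 6, 13, 16])
10 → pile 4 (tops now [1, 3, 6, 10, 16])
9 → pile 4 (tops now [1, 3, 6, 9, 16])
8 → pile 4 (tops now [1, 3, 6, 8, 16])
12 → pile 5 (tops now [1, 3, 6, 8, 12])
2 → pile 2 (tops now [1, 2, 6, 8, 12])
4 → pile 3 (tops now [1, 2, 4, 8, 12])
Five piles.

5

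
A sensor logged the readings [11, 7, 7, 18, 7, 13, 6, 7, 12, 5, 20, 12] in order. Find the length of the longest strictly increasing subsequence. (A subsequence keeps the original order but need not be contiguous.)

Let dp[i] be the length of the longest such subsequence ending at index i:
i:      1  2  3  4  5  6  7  8  9 10 11 12
a[i]:  11  7  7 18  7 13  6  7 12  5 20 12
dp:     1  1  1  2  1  2  1  2  3  1  4  3
Maximum dp value is 4.

4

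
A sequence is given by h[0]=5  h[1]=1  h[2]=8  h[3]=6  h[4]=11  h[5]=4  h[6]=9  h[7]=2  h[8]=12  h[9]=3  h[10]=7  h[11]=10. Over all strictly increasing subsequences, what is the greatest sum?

Let S[i] be the best sum of a strictly increasing subsequence ending at i:
i:      0  1  2  3  4  5  6  7  8  9 10 11
h[i]:   5  1  8  6 11  4  9  2 12  3  7 10
S:      5  1 13 11 24  5 22  3 36  6 18 32
Maximum is 36 (e.g. 5 + 8 + 11 + 12).

36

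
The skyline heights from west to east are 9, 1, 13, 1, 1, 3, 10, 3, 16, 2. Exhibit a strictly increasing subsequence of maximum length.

1, 3, 10, 16

Patience tails give the LIS length; then backtrack through the dp parents:
9 → extends → [9]
1 → replaces 9 → [1]
13 → extends → [1, 13]
1 → already a tail → [1, 13]
1 → already a tail → [1, 13]
3 → replaces 13 → [1, 3]
10 → extends → [1, 3, 10]
3 → already a tail → [1, 3, 10]
16 → extends → [1, 3, 10, 16]
2 → replaces 3 → [1, 2, 10, 16]
Length 4; one witness is 1, 3, 10, 16.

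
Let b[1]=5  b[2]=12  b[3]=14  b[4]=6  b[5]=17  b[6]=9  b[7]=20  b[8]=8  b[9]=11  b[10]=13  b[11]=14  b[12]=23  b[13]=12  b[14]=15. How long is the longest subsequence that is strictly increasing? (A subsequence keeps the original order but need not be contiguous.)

7

Track the smallest tail for each achievable length (strict):
5 → extends → [5]
12 → extends → [5, 12]
14 → extends → [5, 12, 14]
6 → replaces 12 → [5, 6, 14]
17 → extends → [5, 6, 14, 17]
9 → replaces 14 → [5, 6, 9, 17]
20 → extends → [5, 6, 9, 17, 20]
8 → replaces 9 → [5, 6, 8, 17, 20]
11 → replaces 17 → [5, 6, 8, 11, 20]
13 → replaces 20 → [5, 6, 8, 11, 13]
14 → extends → [5, 6, 8, 11, 13, 14]
23 → extends → [5, 6, 8, 11, 13, 14, 23]
12 → replaces 13 → [5, 6, 8, 11, 12, 14, 23]
15 → replaces 23 → [5, 6, 8, 11, 12, 14, 15]
Seven tails, so the longest strictly increasing subsequence has length 7 (e.g. 5, 6, 9, 11, 13, 14, 23).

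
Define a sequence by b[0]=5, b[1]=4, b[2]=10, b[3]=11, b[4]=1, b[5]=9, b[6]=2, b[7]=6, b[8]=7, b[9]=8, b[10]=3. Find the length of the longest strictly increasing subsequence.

5

Track the smallest tail for each achievable length (strict):
5 → extends → [5]
4 → replaces 5 → [4]
10 → extends → [4, 10]
11 → extends → [4, 10, 11]
1 → replaces 4 → [1, 10, 11]
9 → replaces 10 → [1, 9, 11]
2 → replaces 9 → [1, 2, 11]
6 → replaces 11 → [1, 2, 6]
7 → extends → [1, 2, 6, 7]
8 → extends → [1, 2, 6, 7, 8]
3 → replaces 6 → [1, 2, 3, 7, 8]
Five tails, so the longest strictly increasing subsequence has length 5 (e.g. 1, 2, 6, 7, 8).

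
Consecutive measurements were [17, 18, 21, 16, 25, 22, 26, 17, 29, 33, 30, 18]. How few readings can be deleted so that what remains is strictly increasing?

5

Fewest deletions = n − (longest strictly increasing subsequence).
Patience tails:
17 → extends → [17]
18 → extends → [17, 18]
21 → extends → [17, 18, 21]
16 → replaces 17 → [16, 18, 21]
25 → extends → [16, 18, 21, 25]
22 → replaces 25 → [16, 18, 21, 22]
26 → extends → [16, 18, 21, 22, 26]
17 → replaces 18 → [16, 17, 21, 22, 26]
29 → extends → [16, 17, 21, 22, 26, 29]
33 → extends → [16, 17, 21, 22, 26, 29, 33]
30 → replaces 33 → [16, 17, 21, 22, 26, 29, 30]
18 → replaces 21 → [16, 17, 18, 22, 26, 29, 30]
Longest strictly increasing subsequence has length 7, so deletions = 12 − 7 = 5.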